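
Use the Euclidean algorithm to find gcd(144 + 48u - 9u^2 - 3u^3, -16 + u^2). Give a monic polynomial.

By polynomial division,
  -3u^3 - 9u^2 + 48u + 144 = (-3u - 9)(u^2 - 16) + (0)
The last nonzero remainder u^2 - 16 is already monic.

-16 + u^2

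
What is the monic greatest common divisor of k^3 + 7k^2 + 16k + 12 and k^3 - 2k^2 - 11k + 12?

By polynomial division,
  k^3 + 7k^2 + 16k + 12 = (k^3 - 2k^2 - 11k + 12) + (9k^2 + 27k)
  k^3 - 2k^2 - 11k + 12 = ((1/9)k - 5/9)(9k^2 + 27k) + (4k + 12)
  9k^2 + 27k = ((9/4)k)(4k + 12) + (0)
Last nonzero remainder: 4k + 12. Dividing through by 4 gives the monic gcd k + 3.

k + 3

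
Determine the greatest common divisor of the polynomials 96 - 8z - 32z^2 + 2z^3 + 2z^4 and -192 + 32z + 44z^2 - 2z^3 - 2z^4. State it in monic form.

-8 + 2z + z^2

Repeated division with remainder:
  2z^4 + 2z^3 - 32z^2 - 8z + 96 = (-1)(-2z^4 - 2z^3 + 44z^2 + 32z - 192) + (12z^2 + 24z - 96)
  -2z^4 - 2z^3 + 44z^2 + 32z - 192 = (-(1/6)z^2 + (1/6)z + 2)(12z^2 + 24z - 96) + (0)
Last nonzero remainder: 12z^2 + 24z - 96. Dividing through by 12 gives the monic gcd z^2 + 2z - 8.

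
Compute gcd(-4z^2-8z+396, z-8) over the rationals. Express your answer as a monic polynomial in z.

1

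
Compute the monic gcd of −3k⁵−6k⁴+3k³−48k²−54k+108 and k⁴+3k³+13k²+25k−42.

Euclidean algorithm in ℚ[k]:
  −3k⁵−6k⁴+3k³−48k²−54k+108 = (−3k+3)(k⁴+3k³+13k²+25k−42) + (33k³−12k²−255k+234)
  k⁴+3k³+13k²+25k−42 = ((1/33)k+37/363)(33k³−12k²−255k+234) + ((2656/121)k²+(5312/121)k−7968/121)
  33k³−12k²−255k+234 = ((3993/2656)k−4719/1328)((2656/121)k²+(5312/121)k−7968/121) + (0)
Last nonzero remainder: (2656/121)k²+(5312/121)k−7968/121. Dividing through by 2656/121 gives the monic gcd k²+2k−3.

k²+2k−3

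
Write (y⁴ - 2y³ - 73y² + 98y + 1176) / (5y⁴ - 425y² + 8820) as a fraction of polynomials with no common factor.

(y + 4)/(5y + 30)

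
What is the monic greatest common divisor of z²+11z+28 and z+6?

Repeated division with remainder:
  z²+11z+28 = (z+5)(z+6) + (-2)
  z+6 = (-(1/2)z-3)(-2) + (0)
The last nonzero remainder is the constant -2, so the polynomials are coprime and gcd = 1.

1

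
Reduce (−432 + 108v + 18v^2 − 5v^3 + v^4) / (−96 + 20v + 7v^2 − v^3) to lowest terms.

(−36 + 6v − v^2)/(−8 + v)

Euclidean algorithm in ℚ[v]:
  v^4 − 5v^3 + 18v^2 + 108v − 432 = (−v − 2)(−v^3 + 7v^2 + 20v − 96) + (52v^2 + 52v − 624)
  −v^3 + 7v^2 + 20v − 96 = (−(1/52)v + 2/13)(52v^2 + 52v − 624) + (0)
Last nonzero remainder: 52v^2 + 52v − 624. Dividing through by 52 gives the monic gcd v^2 + v − 12.
Cancel v^2 + v − 12 from numerator and denominator to get the reduced form.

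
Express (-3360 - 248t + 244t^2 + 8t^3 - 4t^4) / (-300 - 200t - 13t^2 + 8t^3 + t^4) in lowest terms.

(112 + 12t - 4t^2)/(10 + 7t + t^2)

By polynomial division,
  -4t^4 + 8t^3 + 244t^2 - 248t - 3360 = (-4)(t^4 + 8t^3 - 13t^2 - 200t - 300) + (40t^3 + 192t^2 - 1048t - 4560)
  t^4 + 8t^3 - 13t^2 - 200t - 300 = ((1/40)t + 2/25)(40t^3 + 192t^2 - 1048t - 4560) + (-(54/25)t^2 - (54/25)t + 324/5)
  40t^3 + 192t^2 - 1048t - 4560 = (-(500/27)t - 1900/27)(-(54/25)t^2 - (54/25)t + 324/5) + (0)
Last nonzero remainder: -(54/25)t^2 - (54/25)t + 324/5. Dividing through by -54/25 gives the monic gcd t^2 + t - 30.
Cancel t^2 + t - 30 from numerator and denominator to get the reduced form.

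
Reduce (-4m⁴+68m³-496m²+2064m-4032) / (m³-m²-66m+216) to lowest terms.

(-4m³+44m²-232m+672)/(m²+5m-36)

Euclidean algorithm in ℚ[m]:
  -4m⁴+68m³-496m²+2064m-4032 = (-4m+64)(m³-m²-66m+216) + (-696m²+7152m-17856)
  m³-m²-66m+216 = (-(1/696)m-269/20184)(-696m²+7152m-17856) + ((3080/841)m-18480/841)
  -696m²+7152m-17856 = (-(73167/385)m+312852/385)((3080/841)m-18480/841) + (0)
Last nonzero remainder: (3080/841)m-18480/841. Dividing through by 3080/841 gives the monic gcd m-6.
Cancel m-6 from numerator and denominator to get the reduced form.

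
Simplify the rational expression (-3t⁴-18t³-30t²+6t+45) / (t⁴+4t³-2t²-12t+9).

(-3t²-12t-15)/(t²+2t-3)

By polynomial division,
  -3t⁴-18t³-30t²+6t+45 = (-3)(t⁴+4t³-2t²-12t+9) + (-6t³-36t²-30t+72)
  t⁴+4t³-2t²-12t+9 = (-(1/6)t+1/3)(-6t³-36t²-30t+72) + (5t²+10t-15)
  -6t³-36t²-30t+72 = (-(6/5)t-24/5)(5t²+10t-15) + (0)
Last nonzero remainder: 5t²+10t-15. Dividing through by 5 gives the monic gcd t²+2t-3.
Cancel t²+2t-3 from numerator and denominator to get the reduced form.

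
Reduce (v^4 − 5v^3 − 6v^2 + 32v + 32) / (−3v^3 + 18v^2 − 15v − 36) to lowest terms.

Apply the Euclidean algorithm:
  v^4 − 5v^3 − 6v^2 + 32v + 32 = (−(1/3)v − 1/3)(−3v^3 + 18v^2 − 15v − 36) + (−5v^2 + 15v + 20)
  −3v^3 + 18v^2 − 15v − 36 = ((3/5)v − 9/5)(−5v^2 + 15v + 20) + (0)
Last nonzero remainder: −5v^2 + 15v + 20. Dividing through by −5 gives the monic gcd v^2 − 3v − 4.
Cancel v^2 − 3v − 4 from numerator and denominator to get the reduced form.

(−v^2 + 2v + 8)/(3v − 9)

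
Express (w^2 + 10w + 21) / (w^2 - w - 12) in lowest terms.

(w + 7)/(w - 4)

Apply the Euclidean algorithm:
  w^2 + 10w + 21 = (w^2 - w - 12) + (11w + 33)
  w^2 - w - 12 = ((1/11)w - 4/11)(11w + 33) + (0)
Last nonzero remainder: 11w + 33. Dividing through by 11 gives the monic gcd w + 3.
Cancel w + 3 from numerator and denominator to get the reduced form.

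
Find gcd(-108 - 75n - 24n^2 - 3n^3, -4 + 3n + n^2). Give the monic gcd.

4 + n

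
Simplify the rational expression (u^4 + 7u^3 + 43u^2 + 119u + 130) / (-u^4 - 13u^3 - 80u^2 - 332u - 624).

(-u^2 - 4u - 5)/(u^2 + 10u + 24)

Euclidean algorithm in ℚ[u]:
  u^4 + 7u^3 + 43u^2 + 119u + 130 = (-1)(-u^4 - 13u^3 - 80u^2 - 332u - 624) + (-6u^3 - 37u^2 - 213u - 494)
  -u^4 - 13u^3 - 80u^2 - 332u - 624 = ((1/6)u + 41/36)(-6u^3 - 37u^2 - 213u - 494) + (-(85/36)u^2 - (85/12)u - 1105/18)
  -6u^3 - 37u^2 - 213u - 494 = ((216/85)u + 684/85)(-(85/36)u^2 - (85/12)u - 1105/18) + (0)
Last nonzero remainder: -(85/36)u^2 - (85/12)u - 1105/18. Dividing through by -85/36 gives the monic gcd u^2 + 3u + 26.
Cancel u^2 + 3u + 26 from numerator and denominator to get the reduced form.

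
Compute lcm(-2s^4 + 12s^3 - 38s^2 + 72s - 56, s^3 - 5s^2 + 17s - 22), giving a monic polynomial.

Euclidean algorithm in ℚ[s]:
  -2s^4 + 12s^3 - 38s^2 + 72s - 56 = (-2s + 2)(s^3 - 5s^2 + 17s - 22) + (6s^2 - 6s - 12)
  s^3 - 5s^2 + 17s - 22 = ((1/6)s - 2/3)(6s^2 - 6s - 12) + (15s - 30)
  6s^2 - 6s - 12 = ((2/5)s + 2/5)(15s - 30) + (0)
Last nonzero remainder: 15s - 30. Dividing through by 15 gives the monic gcd s - 2.
Then lcm(f, g) = f·g / gcd(f, g); expanding and making the result monic gives the answer.

s^6 - 9s^5 + 48s^4 - 159s^3 + 345s^2 - 480s + 308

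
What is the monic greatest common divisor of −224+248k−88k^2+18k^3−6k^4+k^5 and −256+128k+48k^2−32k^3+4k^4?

8−6k+k^2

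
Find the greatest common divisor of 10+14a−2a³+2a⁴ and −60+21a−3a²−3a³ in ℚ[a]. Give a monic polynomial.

5−3a+a²

Repeated division with remainder:
  2a⁴−2a³+14a+10 = (−(2/3)a+4/3)(−3a³−3a²+21a−60) + (18a²−54a+90)
  −3a³−3a²+21a−60 = (−(1/6)a−2/3)(18a²−54a+90) + (0)
Last nonzero remainder: 18a²−54a+90. Dividing through by 18 gives the monic gcd a²−3a+5.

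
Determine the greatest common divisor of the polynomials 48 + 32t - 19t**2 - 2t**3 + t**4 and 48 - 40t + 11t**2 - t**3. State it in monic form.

Apply the Euclidean algorithm:
  t**4 - 2t**3 - 19t**2 + 32t + 48 = (-t - 9)(-t**3 + 11t**2 - 40t + 48) + (40t**2 - 280t + 480)
  -t**3 + 11t**2 - 40t + 48 = (-(1/40)t + 1/10)(40t**2 - 280t + 480) + (0)
Last nonzero remainder: 40t**2 - 280t + 480. Dividing through by 40 gives the monic gcd t**2 - 7t + 12.

12 - 7t + t**2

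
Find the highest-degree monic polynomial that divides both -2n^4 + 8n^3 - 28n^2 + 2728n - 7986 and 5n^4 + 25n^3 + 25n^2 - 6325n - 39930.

n^3 - n^2 + 11n - 1331

Repeated division with remainder:
  -2n^4 + 8n^3 - 28n^2 + 2728n - 7986 = (-2/5)(5n^4 + 25n^3 + 25n^2 - 6325n - 39930) + (18n^3 - 18n^2 + 198n - 23958)
  5n^4 + 25n^3 + 25n^2 - 6325n - 39930 = ((5/18)n + 5/3)(18n^3 - 18n^2 + 198n - 23958) + (0)
Last nonzero remainder: 18n^3 - 18n^2 + 198n - 23958. Dividing through by 18 gives the monic gcd n^3 - n^2 + 11n - 1331.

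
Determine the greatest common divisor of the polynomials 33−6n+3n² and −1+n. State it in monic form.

Euclidean algorithm in ℚ[n]:
  3n²−6n+33 = (3n−3)(n−1) + (30)
  n−1 = ((1/30)n−1/30)(30) + (0)
The last nonzero remainder is the constant 30, so the polynomials are coprime and gcd = 1.

1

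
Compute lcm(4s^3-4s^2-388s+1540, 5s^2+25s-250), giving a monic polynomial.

s^4+9s^3-107s^2-585s+3850

By polynomial division,
  4s^3-4s^2-388s+1540 = ((4/5)s-24/5)(5s^2+25s-250) + (-68s+340)
  5s^2+25s-250 = (-(5/68)s-25/34)(-68s+340) + (0)
Last nonzero remainder: -68s+340. Dividing through by -68 gives the monic gcd s-5.
Then lcm(f, g) = f·g / gcd(f, g); expanding and making the result monic gives the answer.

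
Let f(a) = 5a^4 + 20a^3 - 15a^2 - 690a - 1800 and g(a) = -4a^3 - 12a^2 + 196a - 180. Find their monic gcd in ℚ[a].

a - 5

By polynomial division,
  5a^4 + 20a^3 - 15a^2 - 690a - 1800 = (-(5/4)a - 5/4)(-4a^3 - 12a^2 + 196a - 180) + (215a^2 - 670a - 2025)
  -4a^3 - 12a^2 + 196a - 180 = (-(4/215)a - 1052/9245)(215a^2 - 670a - 2025) + ((151776/1849)a - 758880/1849)
  215a^2 - 670a - 2025 = ((397535/151776)a + 83205/16864)((151776/1849)a - 758880/1849) + (0)
Last nonzero remainder: (151776/1849)a - 758880/1849. Dividing through by 151776/1849 gives the monic gcd a - 5.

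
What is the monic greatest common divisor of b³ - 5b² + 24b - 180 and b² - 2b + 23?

1

Repeated division with remainder:
  b³ - 5b² + 24b - 180 = (b - 3)(b² - 2b + 23) + (-5b - 111)
  b² - 2b + 23 = (-(1/5)b + 121/25)(-5b - 111) + (14006/25)
  -5b - 111 = (-(125/14006)b - 2775/14006)(14006/25) + (0)
The last nonzero remainder is the constant 14006/25, so the polynomials are coprime and gcd = 1.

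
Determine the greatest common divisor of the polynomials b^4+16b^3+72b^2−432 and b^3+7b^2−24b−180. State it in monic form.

By polynomial division,
  b^4+16b^3+72b^2−432 = (b+9)(b^3+7b^2−24b−180) + (33b^2+396b+1188)
  b^3+7b^2−24b−180 = ((1/33)b−5/33)(33b^2+396b+1188) + (0)
Last nonzero remainder: 33b^2+396b+1188. Dividing through by 33 gives the monic gcd b^2+12b+36.

b^2+12b+36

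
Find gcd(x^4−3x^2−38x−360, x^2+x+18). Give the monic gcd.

Apply the Euclidean algorithm:
  x^4−3x^2−38x−360 = (x^2−x−20)(x^2+x+18) + (0)
The last nonzero remainder x^2+x+18 is already monic.

x^2+x+18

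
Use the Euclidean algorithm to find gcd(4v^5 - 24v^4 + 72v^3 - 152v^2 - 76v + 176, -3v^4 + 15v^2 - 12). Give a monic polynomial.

v^2 - 1

Repeated division with remainder:
  4v^5 - 24v^4 + 72v^3 - 152v^2 - 76v + 176 = (-(4/3)v + 8)(-3v^4 + 15v^2 - 12) + (92v^3 - 272v^2 - 92v + 272)
  -3v^4 + 15v^2 - 12 = (-(3/92)v - 51/529)(92v^3 - 272v^2 - 92v + 272) + (-(7524/529)v^2 + 7524/529)
  92v^3 - 272v^2 - 92v + 272 = (-(12167/1881)v + 35972/1881)(-(7524/529)v^2 + 7524/529) + (0)
Last nonzero remainder: -(7524/529)v^2 + 7524/529. Dividing through by -7524/529 gives the monic gcd v^2 - 1.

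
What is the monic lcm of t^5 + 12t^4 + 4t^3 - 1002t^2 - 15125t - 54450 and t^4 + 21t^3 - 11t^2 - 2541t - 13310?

By polynomial division,
  t^5 + 12t^4 + 4t^3 - 1002t^2 - 15125t - 54450 = (t - 9)(t^4 + 21t^3 - 11t^2 - 2541t - 13310) + (204t^3 + 1440t^2 - 24684t - 174240)
  t^4 + 21t^3 - 11t^2 - 2541t - 13310 = ((1/204)t + 79/1156)(204t^3 + 1440t^2 - 24684t - 174240) + ((3350/289)t^2 - 405350/289)
  204t^3 + 1440t^2 - 24684t - 174240 = ((29478/1675)t + 41616/335)((3350/289)t^2 - 405350/289) + (0)
Last nonzero remainder: (3350/289)t^2 - 405350/289. Dividing through by 3350/289 gives the monic gcd t^2 - 121.
Then lcm(f, g) = f·g / gcd(f, g); expanding and making the result monic gives the answer.

t^7 + 33t^6 + 366t^5 + 402t^4 - 35727t^3 - 482295t^2 - 2807200t - 5989500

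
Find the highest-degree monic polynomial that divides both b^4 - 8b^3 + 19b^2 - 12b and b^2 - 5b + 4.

b^2 - 5b + 4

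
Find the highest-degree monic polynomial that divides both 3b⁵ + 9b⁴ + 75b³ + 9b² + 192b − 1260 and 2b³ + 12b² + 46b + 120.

b² + 2b + 15

Repeated division with remainder:
  3b⁵ + 9b⁴ + 75b³ + 9b² + 192b − 1260 = ((3/2)b² − (9/2)b + 30)(2b³ + 12b² + 46b + 120) + (−324b² − 648b − 4860)
  2b³ + 12b² + 46b + 120 = (−(1/162)b − 2/81)(−324b² − 648b − 4860) + (0)
Last nonzero remainder: −324b² − 648b − 4860. Dividing through by −324 gives the monic gcd b² + 2b + 15.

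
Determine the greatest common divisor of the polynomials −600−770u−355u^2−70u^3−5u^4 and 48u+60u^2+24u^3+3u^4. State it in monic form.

8+6u+u^2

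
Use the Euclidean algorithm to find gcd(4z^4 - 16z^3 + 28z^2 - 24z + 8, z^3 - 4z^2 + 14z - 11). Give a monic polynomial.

z - 1

Euclidean algorithm in ℚ[z]:
  4z^4 - 16z^3 + 28z^2 - 24z + 8 = (4z)(z^3 - 4z^2 + 14z - 11) + (-28z^2 + 20z + 8)
  z^3 - 4z^2 + 14z - 11 = (-(1/28)z + 23/196)(-28z^2 + 20z + 8) + ((585/49)z - 585/49)
  -28z^2 + 20z + 8 = (-(1372/585)z - 392/585)((585/49)z - 585/49) + (0)
Last nonzero remainder: (585/49)z - 585/49. Dividing through by 585/49 gives the monic gcd z - 1.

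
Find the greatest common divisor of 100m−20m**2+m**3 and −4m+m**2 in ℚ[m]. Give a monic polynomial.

m

Euclidean algorithm in ℚ[m]:
  m**3−20m**2+100m = (m−16)(m**2−4m) + (36m)
  m**2−4m = ((1/36)m−1/9)(36m) + (0)
Last nonzero remainder: 36m. Dividing through by 36 gives the monic gcd m.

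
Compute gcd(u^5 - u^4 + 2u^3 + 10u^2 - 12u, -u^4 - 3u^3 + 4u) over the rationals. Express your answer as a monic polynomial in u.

Repeated division with remainder:
  u^5 - u^4 + 2u^3 + 10u^2 - 12u = (-u + 4)(-u^4 - 3u^3 + 4u) + (14u^3 + 14u^2 - 28u)
  -u^4 - 3u^3 + 4u = (-(1/14)u - 1/7)(14u^3 + 14u^2 - 28u) + (0)
Last nonzero remainder: 14u^3 + 14u^2 - 28u. Dividing through by 14 gives the monic gcd u^3 + u^2 - 2u.

u^3 + u^2 - 2u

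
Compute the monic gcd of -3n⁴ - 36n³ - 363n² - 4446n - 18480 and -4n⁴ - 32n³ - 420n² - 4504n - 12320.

By polynomial division,
  -3n⁴ - 36n³ - 363n² - 4446n - 18480 = (3/4)(-4n⁴ - 32n³ - 420n² - 4504n - 12320) + (-12n³ - 48n² - 1068n - 9240)
  -4n⁴ - 32n³ - 420n² - 4504n - 12320 = ((1/3)n + 4/3)(-12n³ - 48n² - 1068n - 9240) + (0)
Last nonzero remainder: -12n³ - 48n² - 1068n - 9240. Dividing through by -12 gives the monic gcd n³ + 4n² + 89n + 770.

n³ + 4n² + 89n + 770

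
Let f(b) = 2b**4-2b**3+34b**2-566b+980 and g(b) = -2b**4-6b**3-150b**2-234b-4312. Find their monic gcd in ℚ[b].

b**2+6b+49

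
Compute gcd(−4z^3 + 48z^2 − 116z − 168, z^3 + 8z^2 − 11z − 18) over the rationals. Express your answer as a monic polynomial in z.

Euclidean algorithm in ℚ[z]:
  −4z^3 + 48z^2 − 116z − 168 = (−4)(z^3 + 8z^2 − 11z − 18) + (80z^2 − 160z − 240)
  z^3 + 8z^2 − 11z − 18 = ((1/80)z + 1/8)(80z^2 − 160z − 240) + (12z + 12)
  80z^2 − 160z − 240 = ((20/3)z − 20)(12z + 12) + (0)
Last nonzero remainder: 12z + 12. Dividing through by 12 gives the monic gcd z + 1.

z + 1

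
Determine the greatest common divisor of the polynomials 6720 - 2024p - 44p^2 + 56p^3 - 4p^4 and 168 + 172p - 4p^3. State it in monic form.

Apply the Euclidean algorithm:
  -4p^4 + 56p^3 - 44p^2 - 2024p + 6720 = (p - 14)(-4p^3 + 172p + 168) + (-216p^2 + 216p + 9072)
  -4p^3 + 172p + 168 = ((1/54)p + 1/54)(-216p^2 + 216p + 9072) + (0)
Last nonzero remainder: -216p^2 + 216p + 9072. Dividing through by -216 gives the monic gcd p^2 - p - 42.

-42 - p + p^2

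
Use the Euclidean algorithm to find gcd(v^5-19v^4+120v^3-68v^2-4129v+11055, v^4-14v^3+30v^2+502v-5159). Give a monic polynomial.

v^3-21v^2+177v-737

By polynomial division,
  v^5-19v^4+120v^3-68v^2-4129v+11055 = (v-5)(v^4-14v^3+30v^2+502v-5159) + (20v^3-420v^2+3540v-14740)
  v^4-14v^3+30v^2+502v-5159 = ((1/20)v+7/20)(20v^3-420v^2+3540v-14740) + (0)
Last nonzero remainder: 20v^3-420v^2+3540v-14740. Dividing through by 20 gives the monic gcd v^3-21v^2+177v-737.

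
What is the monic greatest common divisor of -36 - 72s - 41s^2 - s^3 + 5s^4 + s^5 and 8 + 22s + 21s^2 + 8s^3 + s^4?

2 + 3s + s^2

Apply the Euclidean algorithm:
  s^5 + 5s^4 - s^3 - 41s^2 - 72s - 36 = (s - 3)(s^4 + 8s^3 + 21s^2 + 22s + 8) + (2s^3 - 14s - 12)
  s^4 + 8s^3 + 21s^2 + 22s + 8 = ((1/2)s + 4)(2s^3 - 14s - 12) + (28s^2 + 84s + 56)
  2s^3 - 14s - 12 = ((1/14)s - 3/14)(28s^2 + 84s + 56) + (0)
Last nonzero remainder: 28s^2 + 84s + 56. Dividing through by 28 gives the monic gcd s^2 + 3s + 2.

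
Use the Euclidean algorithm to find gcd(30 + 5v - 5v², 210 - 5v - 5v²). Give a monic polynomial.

Euclidean algorithm in ℚ[v]:
  -5v² + 5v + 30 = (-5v² - 5v + 210) + (10v - 180)
  -5v² - 5v + 210 = (-(1/2)v - 19/2)(10v - 180) + (-1500)
  10v - 180 = (-(1/150)v + 3/25)(-1500) + (0)
The last nonzero remainder is the constant -1500, so the polynomials are coprime and gcd = 1.

1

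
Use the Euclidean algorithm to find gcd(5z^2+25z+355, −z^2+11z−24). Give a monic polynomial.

Repeated division with remainder:
  5z^2+25z+355 = (−5)(−z^2+11z−24) + (80z+235)
  −z^2+11z−24 = (−(1/80)z+223/1280)(80z+235) + (−16625/256)
  80z+235 = (−(4096/3325)z−12032/3325)(−16625/256) + (0)
The last nonzero remainder is the constant −16625/256, so the polynomials are coprime and gcd = 1.

1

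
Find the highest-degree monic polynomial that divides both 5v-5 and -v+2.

Euclidean algorithm in ℚ[v]:
  5v-5 = (-5)(-v+2) + (5)
  -v+2 = (-(1/5)v+2/5)(5) + (0)
The last nonzero remainder is the constant 5, so the polynomials are coprime and gcd = 1.

1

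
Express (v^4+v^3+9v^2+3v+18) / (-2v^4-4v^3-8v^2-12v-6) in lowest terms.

Euclidean algorithm in ℚ[v]:
  v^4+v^3+9v^2+3v+18 = (-1/2)(-2v^4-4v^3-8v^2-12v-6) + (-v^3+5v^2-3v+15)
  -2v^4-4v^3-8v^2-12v-6 = (2v+14)(-v^3+5v^2-3v+15) + (-72v^2-216)
  -v^3+5v^2-3v+15 = ((1/72)v-5/72)(-72v^2-216) + (0)
Last nonzero remainder: -72v^2-216. Dividing through by -72 gives the monic gcd v^2+3.
Cancel v^2+3 from numerator and denominator to get the reduced form.

(-v^2-v-6)/(2v^2+4v+2)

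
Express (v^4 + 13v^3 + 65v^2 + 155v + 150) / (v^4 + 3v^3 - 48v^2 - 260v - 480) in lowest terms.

Euclidean algorithm in ℚ[v]:
  v^4 + 13v^3 + 65v^2 + 155v + 150 = (v^4 + 3v^3 - 48v^2 - 260v - 480) + (10v^3 + 113v^2 + 415v + 630)
  v^4 + 3v^3 - 48v^2 - 260v - 480 = ((1/10)v - 83/100)(10v^3 + 113v^2 + 415v + 630) + ((429/100)v^2 + (429/20)v + 429/10)
  10v^3 + 113v^2 + 415v + 630 = ((1000/429)v + 2100/143)((429/100)v^2 + (429/20)v + 429/10) + (0)
Last nonzero remainder: (429/100)v^2 + (429/20)v + 429/10. Dividing through by 429/100 gives the monic gcd v^2 + 5v + 10.
Cancel v^2 + 5v + 10 from numerator and denominator to get the reduced form.

(v^2 + 8v + 15)/(v^2 - 2v - 48)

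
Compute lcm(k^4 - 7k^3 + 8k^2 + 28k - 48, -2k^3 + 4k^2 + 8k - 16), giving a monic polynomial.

k^5 - 9k^4 + 22k^3 + 12k^2 - 104k + 96

Repeated division with remainder:
  k^4 - 7k^3 + 8k^2 + 28k - 48 = (-(1/2)k + 5/2)(-2k^3 + 4k^2 + 8k - 16) + (2k^2 - 8)
  -2k^3 + 4k^2 + 8k - 16 = (-k + 2)(2k^2 - 8) + (0)
Last nonzero remainder: 2k^2 - 8. Dividing through by 2 gives the monic gcd k^2 - 4.
Then lcm(f, g) = f·g / gcd(f, g); expanding and making the result monic gives the answer.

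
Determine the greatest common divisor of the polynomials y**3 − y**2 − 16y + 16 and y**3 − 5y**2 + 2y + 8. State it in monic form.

y − 4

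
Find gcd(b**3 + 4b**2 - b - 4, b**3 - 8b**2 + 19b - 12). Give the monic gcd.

b - 1

Euclidean algorithm in ℚ[b]:
  b**3 + 4b**2 - b - 4 = (b**3 - 8b**2 + 19b - 12) + (12b**2 - 20b + 8)
  b**3 - 8b**2 + 19b - 12 = ((1/12)b - 19/36)(12b**2 - 20b + 8) + ((70/9)b - 70/9)
  12b**2 - 20b + 8 = ((54/35)b - 36/35)((70/9)b - 70/9) + (0)
Last nonzero remainder: (70/9)b - 70/9. Dividing through by 70/9 gives the monic gcd b - 1.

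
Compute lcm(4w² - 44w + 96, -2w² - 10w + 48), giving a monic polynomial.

Repeated division with remainder:
  4w² - 44w + 96 = (-2)(-2w² - 10w + 48) + (-64w + 192)
  -2w² - 10w + 48 = ((1/32)w + 1/4)(-64w + 192) + (0)
Last nonzero remainder: -64w + 192. Dividing through by -64 gives the monic gcd w - 3.
Then lcm(f, g) = f·g / gcd(f, g); expanding and making the result monic gives the answer.

w³ - 3w² - 64w + 192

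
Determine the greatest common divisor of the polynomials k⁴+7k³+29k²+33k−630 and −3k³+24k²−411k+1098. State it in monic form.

k−3

Euclidean algorithm in ℚ[k]:
  k⁴+7k³+29k²+33k−630 = (−(1/3)k−5)(−3k³+24k²−411k+1098) + (12k²−1656k+4860)
  −3k³+24k²−411k+1098 = (−(1/4)k−65/2)(12k²−1656k+4860) + (−53016k+159048)
  12k²−1656k+4860 = (−(1/4418)k+135/4418)(−53016k+159048) + (0)
Last nonzero remainder: −53016k+159048. Dividing through by −53016 gives the monic gcd k−3.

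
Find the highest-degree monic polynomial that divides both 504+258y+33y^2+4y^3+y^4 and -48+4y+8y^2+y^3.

By polynomial division,
  y^4+4y^3+33y^2+258y+504 = (y-4)(y^3+8y^2+4y-48) + (61y^2+322y+312)
  y^3+8y^2+4y-48 = ((1/61)y+166/3721)(61y^2+322y+312) + (-(57600/3721)y-230400/3721)
  61y^2+322y+312 = (-(226981/57600)y-48373/9600)(-(57600/3721)y-230400/3721) + (0)
Last nonzero remainder: -(57600/3721)y-230400/3721. Dividing through by -57600/3721 gives the monic gcd y+4.

4+y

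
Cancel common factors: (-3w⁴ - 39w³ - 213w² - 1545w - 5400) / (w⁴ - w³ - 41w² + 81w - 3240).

Repeated division with remainder:
  -3w⁴ - 39w³ - 213w² - 1545w - 5400 = (-3)(w⁴ - w³ - 41w² + 81w - 3240) + (-42w³ - 336w² - 1302w - 15120)
  w⁴ - w³ - 41w² + 81w - 3240 = (-(1/42)w + 3/14)(-42w³ - 336w² - 1302w - 15120) + (0)
Last nonzero remainder: -42w³ - 336w² - 1302w - 15120. Dividing through by -42 gives the monic gcd w³ + 8w² + 31w + 360.
Cancel w³ + 8w² + 31w + 360 from numerator and denominator to get the reduced form.

(-3w - 15)/(w - 9)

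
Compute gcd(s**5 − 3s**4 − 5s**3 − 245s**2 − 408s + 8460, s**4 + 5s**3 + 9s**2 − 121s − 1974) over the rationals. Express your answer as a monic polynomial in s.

s**3 − 2s**2 + 23s − 282

Repeated division with remainder:
  s**5 − 3s**4 − 5s**3 − 245s**2 − 408s + 8460 = (s − 8)(s**4 + 5s**3 + 9s**2 − 121s − 1974) + (26s**3 − 52s**2 + 598s − 7332)
  s**4 + 5s**3 + 9s**2 − 121s − 1974 = ((1/26)s + 7/26)(26s**3 − 52s**2 + 598s − 7332) + (0)
Last nonzero remainder: 26s**3 − 52s**2 + 598s − 7332. Dividing through by 26 gives the monic gcd s**3 − 2s**2 + 23s − 282.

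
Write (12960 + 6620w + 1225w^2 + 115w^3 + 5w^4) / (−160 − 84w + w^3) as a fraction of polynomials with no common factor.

(1620 + 625w + 75w^2 + 5w^3)/(−20 − 8w + w^2)

By polynomial division,
  5w^4 + 115w^3 + 1225w^2 + 6620w + 12960 = (5w + 115)(w^3 − 84w − 160) + (1645w^2 + 17080w + 31360)
  w^3 − 84w − 160 = ((1/1645)w − 488/77315)(1645w^2 + 17080w + 31360) + ((10476/2209)w + 83808/2209)
  1645w^2 + 17080w + 31360 = ((3633805/10476)w + 2164820/2619)((10476/2209)w + 83808/2209) + (0)
Last nonzero remainder: (10476/2209)w + 83808/2209. Dividing through by 10476/2209 gives the monic gcd w + 8.
Cancel w + 8 from numerator and denominator to get the reduced form.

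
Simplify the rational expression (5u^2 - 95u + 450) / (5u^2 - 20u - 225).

By polynomial division,
  5u^2 - 95u + 450 = (5u^2 - 20u - 225) + (-75u + 675)
  5u^2 - 20u - 225 = (-(1/15)u - 1/3)(-75u + 675) + (0)
Last nonzero remainder: -75u + 675. Dividing through by -75 gives the monic gcd u - 9.
Cancel u - 9 from numerator and denominator to get the reduced form.

(u - 10)/(u + 5)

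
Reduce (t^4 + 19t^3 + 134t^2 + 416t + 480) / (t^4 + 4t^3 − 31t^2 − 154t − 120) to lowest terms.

(t^2 + 10t + 24)/(t^2 − 5t − 6)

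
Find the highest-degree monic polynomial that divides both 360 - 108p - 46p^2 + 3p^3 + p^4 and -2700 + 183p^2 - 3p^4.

-180 - 36p + 5p^2 + p^3

Apply the Euclidean algorithm:
  p^4 + 3p^3 - 46p^2 - 108p + 360 = (-1/3)(-3p^4 + 183p^2 - 2700) + (3p^3 + 15p^2 - 108p - 540)
  -3p^4 + 183p^2 - 2700 = (-p + 5)(3p^3 + 15p^2 - 108p - 540) + (0)
Last nonzero remainder: 3p^3 + 15p^2 - 108p - 540. Dividing through by 3 gives the monic gcd p^3 + 5p^2 - 36p - 180.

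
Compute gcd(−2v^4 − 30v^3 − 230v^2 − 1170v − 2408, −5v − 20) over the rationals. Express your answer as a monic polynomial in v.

Apply the Euclidean algorithm:
  −2v^4 − 30v^3 − 230v^2 − 1170v − 2408 = ((2/5)v^3 + (22/5)v^2 + (142/5)v + 602/5)(−5v − 20) + (0)
Last nonzero remainder: −5v − 20. Dividing through by −5 gives the monic gcd v + 4.

v + 4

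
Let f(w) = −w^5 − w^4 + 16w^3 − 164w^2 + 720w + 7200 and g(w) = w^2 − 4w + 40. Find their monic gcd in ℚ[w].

w^2 − 4w + 40

Repeated division with remainder:
  −w^5 − w^4 + 16w^3 − 164w^2 + 720w + 7200 = (−w^3 − 5w^2 + 36w + 180)(w^2 − 4w + 40) + (0)
The last nonzero remainder w^2 − 4w + 40 is already monic.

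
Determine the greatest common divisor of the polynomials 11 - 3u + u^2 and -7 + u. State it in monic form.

Euclidean algorithm in ℚ[u]:
  u^2 - 3u + 11 = (u + 4)(u - 7) + (39)
  u - 7 = ((1/39)u - 7/39)(39) + (0)
The last nonzero remainder is the constant 39, so the polynomials are coprime and gcd = 1.

1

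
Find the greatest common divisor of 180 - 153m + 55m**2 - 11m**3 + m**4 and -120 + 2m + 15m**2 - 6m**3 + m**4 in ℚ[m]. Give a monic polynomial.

-60 + 31m - 8m**2 + m**3

By polynomial division,
  m**4 - 11m**3 + 55m**2 - 153m + 180 = (m**4 - 6m**3 + 15m**2 + 2m - 120) + (-5m**3 + 40m**2 - 155m + 300)
  m**4 - 6m**3 + 15m**2 + 2m - 120 = (-(1/5)m - 2/5)(-5m**3 + 40m**2 - 155m + 300) + (0)
Last nonzero remainder: -5m**3 + 40m**2 - 155m + 300. Dividing through by -5 gives the monic gcd m**3 - 8m**2 + 31m - 60.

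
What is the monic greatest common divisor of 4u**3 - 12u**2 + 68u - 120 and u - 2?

By polynomial division,
  4u**3 - 12u**2 + 68u - 120 = (4u**2 - 4u + 60)(u - 2) + (0)
The last nonzero remainder u - 2 is already monic.

u - 2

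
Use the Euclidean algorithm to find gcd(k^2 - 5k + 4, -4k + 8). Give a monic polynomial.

Repeated division with remainder:
  k^2 - 5k + 4 = (-(1/4)k + 3/4)(-4k + 8) + (-2)
  -4k + 8 = (2k - 4)(-2) + (0)
The last nonzero remainder is the constant -2, so the polynomials are coprime and gcd = 1.

1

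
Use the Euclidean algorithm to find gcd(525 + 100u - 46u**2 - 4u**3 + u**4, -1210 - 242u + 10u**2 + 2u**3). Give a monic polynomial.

5 + u

Apply the Euclidean algorithm:
  u**4 - 4u**3 - 46u**2 + 100u + 525 = ((1/2)u - 9/2)(2u**3 + 10u**2 - 242u - 1210) + (120u**2 - 384u - 4920)
  2u**3 + 10u**2 - 242u - 1210 = ((1/60)u + 41/300)(120u**2 - 384u - 4920) + (-(2688/25)u - 2688/5)
  120u**2 - 384u - 4920 = (-(125/112)u + 1025/112)(-(2688/25)u - 2688/5) + (0)
Last nonzero remainder: -(2688/25)u - 2688/5. Dividing through by -2688/25 gives the monic gcd u + 5.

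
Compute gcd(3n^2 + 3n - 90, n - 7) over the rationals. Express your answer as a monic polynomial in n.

1

By polynomial division,
  3n^2 + 3n - 90 = (3n + 24)(n - 7) + (78)
  n - 7 = ((1/78)n - 7/78)(78) + (0)
The last nonzero remainder is the constant 78, so the polynomials are coprime and gcd = 1.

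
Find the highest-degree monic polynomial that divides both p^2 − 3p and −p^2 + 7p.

p

By polynomial division,
  p^2 − 3p = (−1)(−p^2 + 7p) + (4p)
  −p^2 + 7p = (−(1/4)p + 7/4)(4p) + (0)
Last nonzero remainder: 4p. Dividing through by 4 gives the monic gcd p.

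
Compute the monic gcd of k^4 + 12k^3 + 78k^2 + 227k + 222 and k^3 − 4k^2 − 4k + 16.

k + 2

Euclidean algorithm in ℚ[k]:
  k^4 + 12k^3 + 78k^2 + 227k + 222 = (k + 16)(k^3 − 4k^2 − 4k + 16) + (146k^2 + 275k − 34)
  k^3 − 4k^2 − 4k + 16 = ((1/146)k − 859/21316)(146k^2 + 275k − 34) + ((155925/21316)k + 155925/10658)
  146k^2 + 275k − 34 = ((3112136/155925)k − 362372/155925)((155925/21316)k + 155925/10658) + (0)
Last nonzero remainder: (155925/21316)k + 155925/10658. Dividing through by 155925/21316 gives the monic gcd k + 2.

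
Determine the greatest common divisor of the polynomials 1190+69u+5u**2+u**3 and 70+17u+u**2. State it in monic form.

10+u

By polynomial division,
  u**3+5u**2+69u+1190 = (u-12)(u**2+17u+70) + (203u+2030)
  u**2+17u+70 = ((1/203)u+1/29)(203u+2030) + (0)
Last nonzero remainder: 203u+2030. Dividing through by 203 gives the monic gcd u+10.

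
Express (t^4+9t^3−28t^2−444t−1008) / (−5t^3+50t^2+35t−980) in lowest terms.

Apply the Euclidean algorithm:
  t^4+9t^3−28t^2−444t−1008 = (−(1/5)t−19/5)(−5t^3+50t^2+35t−980) + (169t^2−507t−4732)
  −5t^3+50t^2+35t−980 = (−(5/169)t+35/169)(169t^2−507t−4732) + (0)
Last nonzero remainder: 169t^2−507t−4732. Dividing through by 169 gives the monic gcd t^2−3t−28.
Cancel t^2−3t−28 from numerator and denominator to get the reduced form.

(−t^2−12t−36)/(5t−35)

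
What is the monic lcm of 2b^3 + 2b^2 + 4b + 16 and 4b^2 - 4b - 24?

Repeated division with remainder:
  2b^3 + 2b^2 + 4b + 16 = ((1/2)b + 1)(4b^2 - 4b - 24) + (20b + 40)
  4b^2 - 4b - 24 = ((1/5)b - 3/5)(20b + 40) + (0)
Last nonzero remainder: 20b + 40. Dividing through by 20 gives the monic gcd b + 2.
Then lcm(f, g) = f·g / gcd(f, g); expanding and making the result monic gives the answer.

b^4 - 2b^3 - b^2 + 2b - 24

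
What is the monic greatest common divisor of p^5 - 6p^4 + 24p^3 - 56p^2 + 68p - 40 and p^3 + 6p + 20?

p^2 - 2p + 10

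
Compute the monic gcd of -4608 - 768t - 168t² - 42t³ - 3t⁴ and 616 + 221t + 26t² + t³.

8 + t

Euclidean algorithm in ℚ[t]:
  -3t⁴ - 42t³ - 168t² - 768t - 4608 = (-3t + 36)(t³ + 26t² + 221t + 616) + (-441t² - 6876t - 26784)
  t³ + 26t² + 221t + 616 = (-(1/441)t - 170/7203)(-441t² - 6876t - 26784) + (-(4843/2401)t - 38744/2401)
  -441t² - 6876t - 26784 = ((1058841/4843)t + 8038548/4843)(-(4843/2401)t - 38744/2401) + (0)
Last nonzero remainder: -(4843/2401)t - 38744/2401. Dividing through by -4843/2401 gives the monic gcd t + 8.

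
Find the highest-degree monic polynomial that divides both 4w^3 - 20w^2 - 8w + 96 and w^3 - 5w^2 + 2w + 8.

Apply the Euclidean algorithm:
  4w^3 - 20w^2 - 8w + 96 = (4)(w^3 - 5w^2 + 2w + 8) + (-16w + 64)
  w^3 - 5w^2 + 2w + 8 = (-(1/16)w^2 + (1/16)w + 1/8)(-16w + 64) + (0)
Last nonzero remainder: -16w + 64. Dividing through by -16 gives the monic gcd w - 4.

w - 4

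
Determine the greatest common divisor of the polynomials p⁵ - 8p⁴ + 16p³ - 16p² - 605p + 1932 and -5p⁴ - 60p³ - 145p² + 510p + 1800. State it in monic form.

p² + p - 12

Apply the Euclidean algorithm:
  p⁵ - 8p⁴ + 16p³ - 16p² - 605p + 1932 = (-(1/5)p + 4)(-5p⁴ - 60p³ - 145p² + 510p + 1800) + (227p³ + 666p² - 2285p - 5268)
  -5p⁴ - 60p³ - 145p² + 510p + 1800 = (-(5/227)p - 10290/51529)(227p³ + 666p² - 2285p - 5268) + (-(3212040/51529)p² - (3212040/51529)p + 38544480/51529)
  227p³ + 666p² - 2285p - 5268 = (-(11697083/3212040)p - 22621231/3212040)(-(3212040/51529)p² - (3212040/51529)p + 38544480/51529) + (0)
Last nonzero remainder: -(3212040/51529)p² - (3212040/51529)p + 38544480/51529. Dividing through by -3212040/51529 gives the monic gcd p² + p - 12.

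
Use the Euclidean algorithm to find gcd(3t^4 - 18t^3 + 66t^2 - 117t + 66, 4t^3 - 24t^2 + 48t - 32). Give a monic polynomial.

t - 2

Euclidean algorithm in ℚ[t]:
  3t^4 - 18t^3 + 66t^2 - 117t + 66 = ((3/4)t)(4t^3 - 24t^2 + 48t - 32) + (30t^2 - 93t + 66)
  4t^3 - 24t^2 + 48t - 32 = ((2/15)t - 29/75)(30t^2 - 93t + 66) + ((81/25)t - 162/25)
  30t^2 - 93t + 66 = ((250/27)t - 275/27)((81/25)t - 162/25) + (0)
Last nonzero remainder: (81/25)t - 162/25. Dividing through by 81/25 gives the monic gcd t - 2.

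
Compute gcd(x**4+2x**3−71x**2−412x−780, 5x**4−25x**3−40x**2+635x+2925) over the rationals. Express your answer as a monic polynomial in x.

Euclidean algorithm in ℚ[x]:
  x**4+2x**3−71x**2−412x−780 = (1/5)(5x**4−25x**3−40x**2+635x+2925) + (7x**3−63x**2−539x−1365)
  5x**4−25x**3−40x**2+635x+2925 = ((5/7)x+20/7)(7x**3−63x**2−539x−1365) + (525x**2+3150x+6825)
  7x**3−63x**2−539x−1365 = ((1/75)x−1/5)(525x**2+3150x+6825) + (0)
Last nonzero remainder: 525x**2+3150x+6825. Dividing through by 525 gives the monic gcd x**2+6x+13.

x**2+6x+13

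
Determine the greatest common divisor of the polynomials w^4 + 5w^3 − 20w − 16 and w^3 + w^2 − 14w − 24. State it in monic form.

w + 2

Euclidean algorithm in ℚ[w]:
  w^4 + 5w^3 − 20w − 16 = (w + 4)(w^3 + w^2 − 14w − 24) + (10w^2 + 60w + 80)
  w^3 + w^2 − 14w − 24 = ((1/10)w − 1/2)(10w^2 + 60w + 80) + (8w + 16)
  10w^2 + 60w + 80 = ((5/4)w + 5)(8w + 16) + (0)
Last nonzero remainder: 8w + 16. Dividing through by 8 gives the monic gcd w + 2.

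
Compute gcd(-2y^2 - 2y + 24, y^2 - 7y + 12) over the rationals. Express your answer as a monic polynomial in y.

By polynomial division,
  -2y^2 - 2y + 24 = (-2)(y^2 - 7y + 12) + (-16y + 48)
  y^2 - 7y + 12 = (-(1/16)y + 1/4)(-16y + 48) + (0)
Last nonzero remainder: -16y + 48. Dividing through by -16 gives the monic gcd y - 3.

y - 3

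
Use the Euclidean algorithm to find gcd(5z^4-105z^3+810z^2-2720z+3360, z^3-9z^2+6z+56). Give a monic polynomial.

Apply the Euclidean algorithm:
  5z^4-105z^3+810z^2-2720z+3360 = (5z-60)(z^3-9z^2+6z+56) + (240z^2-2640z+6720)
  z^3-9z^2+6z+56 = ((1/240)z+1/120)(240z^2-2640z+6720) + (0)
Last nonzero remainder: 240z^2-2640z+6720. Dividing through by 240 gives the monic gcd z^2-11z+28.

z^2-11z+28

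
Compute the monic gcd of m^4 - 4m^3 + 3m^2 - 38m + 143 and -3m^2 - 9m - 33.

Repeated division with remainder:
  m^4 - 4m^3 + 3m^2 - 38m + 143 = (-(1/3)m^2 + (7/3)m - 13/3)(-3m^2 - 9m - 33) + (0)
Last nonzero remainder: -3m^2 - 9m - 33. Dividing through by -3 gives the monic gcd m^2 + 3m + 11.

m^2 + 3m + 11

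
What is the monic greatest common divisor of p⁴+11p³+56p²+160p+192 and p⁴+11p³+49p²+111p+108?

p²+7p+12

Euclidean algorithm in ℚ[p]:
  p⁴+11p³+56p²+160p+192 = (p⁴+11p³+49p²+111p+108) + (7p²+49p+84)
  p⁴+11p³+49p²+111p+108 = ((1/7)p²+(4/7)p+9/7)(7p²+49p+84) + (0)
Last nonzero remainder: 7p²+49p+84. Dividing through by 7 gives the monic gcd p²+7p+12.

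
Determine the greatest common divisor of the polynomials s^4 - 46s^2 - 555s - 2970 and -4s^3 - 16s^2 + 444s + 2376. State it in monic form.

s^2 - 5s - 66

Euclidean algorithm in ℚ[s]:
  s^4 - 46s^2 - 555s - 2970 = (-(1/4)s + 1)(-4s^3 - 16s^2 + 444s + 2376) + (81s^2 - 405s - 5346)
  -4s^3 - 16s^2 + 444s + 2376 = (-(4/81)s - 4/9)(81s^2 - 405s - 5346) + (0)
Last nonzero remainder: 81s^2 - 405s - 5346. Dividing through by 81 gives the monic gcd s^2 - 5s - 66.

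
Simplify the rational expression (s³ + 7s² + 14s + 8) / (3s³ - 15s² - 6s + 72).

(s² + 5s + 4)/(3s² - 21s + 36)

Repeated division with remainder:
  s³ + 7s² + 14s + 8 = (1/3)(3s³ - 15s² - 6s + 72) + (12s² + 16s - 16)
  3s³ - 15s² - 6s + 72 = ((1/4)s - 19/12)(12s² + 16s - 16) + ((70/3)s + 140/3)
  12s² + 16s - 16 = ((18/35)s - 12/35)((70/3)s + 140/3) + (0)
Last nonzero remainder: (70/3)s + 140/3. Dividing through by 70/3 gives the monic gcd s + 2.
Cancel s + 2 from numerator and denominator to get the reduced form.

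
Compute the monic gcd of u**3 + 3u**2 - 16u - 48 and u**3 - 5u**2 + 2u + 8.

u - 4

Repeated division with remainder:
  u**3 + 3u**2 - 16u - 48 = (u**3 - 5u**2 + 2u + 8) + (8u**2 - 18u - 56)
  u**3 - 5u**2 + 2u + 8 = ((1/8)u - 11/32)(8u**2 - 18u - 56) + ((45/16)u - 45/4)
  8u**2 - 18u - 56 = ((128/45)u + 224/45)((45/16)u - 45/4) + (0)
Last nonzero remainder: (45/16)u - 45/4. Dividing through by 45/16 gives the monic gcd u - 4.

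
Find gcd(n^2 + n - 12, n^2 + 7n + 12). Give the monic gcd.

By polynomial division,
  n^2 + n - 12 = (n^2 + 7n + 12) + (-6n - 24)
  n^2 + 7n + 12 = (-(1/6)n - 1/2)(-6n - 24) + (0)
Last nonzero remainder: -6n - 24. Dividing through by -6 gives the monic gcd n + 4.

n + 4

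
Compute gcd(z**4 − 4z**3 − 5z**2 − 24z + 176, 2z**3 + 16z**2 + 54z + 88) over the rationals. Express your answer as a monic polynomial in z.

Apply the Euclidean algorithm:
  z**4 − 4z**3 − 5z**2 − 24z + 176 = ((1/2)z − 6)(2z**3 + 16z**2 + 54z + 88) + (64z**2 + 256z + 704)
  2z**3 + 16z**2 + 54z + 88 = ((1/32)z + 1/8)(64z**2 + 256z + 704) + (0)
Last nonzero remainder: 64z**2 + 256z + 704. Dividing through by 64 gives the monic gcd z**2 + 4z + 11.

z**2 + 4z + 11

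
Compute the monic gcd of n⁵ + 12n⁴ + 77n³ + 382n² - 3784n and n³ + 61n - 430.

Apply the Euclidean algorithm:
  n⁵ + 12n⁴ + 77n³ + 382n² - 3784n = (n² + 12n + 16)(n³ + 61n - 430) + (80n² + 400n + 6880)
  n³ + 61n - 430 = ((1/80)n - 1/16)(80n² + 400n + 6880) + (0)
Last nonzero remainder: 80n² + 400n + 6880. Dividing through by 80 gives the monic gcd n² + 5n + 86.

n² + 5n + 86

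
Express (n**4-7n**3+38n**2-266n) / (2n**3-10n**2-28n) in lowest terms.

(n**2+38)/(2n+4)

Apply the Euclidean algorithm:
  n**4-7n**3+38n**2-266n = ((1/2)n-1)(2n**3-10n**2-28n) + (42n**2-294n)
  2n**3-10n**2-28n = ((1/21)n+2/21)(42n**2-294n) + (0)
Last nonzero remainder: 42n**2-294n. Dividing through by 42 gives the monic gcd n**2-7n.
Cancel n**2-7n from numerator and denominator to get the reduced form.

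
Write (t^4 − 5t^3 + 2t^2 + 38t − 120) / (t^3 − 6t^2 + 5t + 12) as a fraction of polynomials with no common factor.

Euclidean algorithm in ℚ[t]:
  t^4 − 5t^3 + 2t^2 + 38t − 120 = (t + 1)(t^3 − 6t^2 + 5t + 12) + (3t^2 + 21t − 132)
  t^3 − 6t^2 + 5t + 12 = ((1/3)t − 13/3)(3t^2 + 21t − 132) + (140t − 560)
  3t^2 + 21t − 132 = ((3/140)t + 33/140)(140t − 560) + (0)
Last nonzero remainder: 140t − 560. Dividing through by 140 gives the monic gcd t − 4.
Cancel t − 4 from numerator and denominator to get the reduced form.

(t^3 − t^2 − 2t + 30)/(t^2 − 2t − 3)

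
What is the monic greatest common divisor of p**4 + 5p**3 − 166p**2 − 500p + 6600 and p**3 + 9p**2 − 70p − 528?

p + 11

By polynomial division,
  p**4 + 5p**3 − 166p**2 − 500p + 6600 = (p − 4)(p**3 + 9p**2 − 70p − 528) + (−60p**2 − 252p + 4488)
  p**3 + 9p**2 − 70p − 528 = (−(1/60)p − 2/25)(−60p**2 − 252p + 4488) + (−(384/25)p − 4224/25)
  −60p**2 − 252p + 4488 = ((125/32)p − 425/16)(−(384/25)p − 4224/25) + (0)
Last nonzero remainder: −(384/25)p − 4224/25. Dividing through by −384/25 gives the monic gcd p + 11.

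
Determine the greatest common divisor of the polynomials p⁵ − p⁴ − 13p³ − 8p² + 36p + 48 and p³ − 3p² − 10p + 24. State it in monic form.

p² − 6p + 8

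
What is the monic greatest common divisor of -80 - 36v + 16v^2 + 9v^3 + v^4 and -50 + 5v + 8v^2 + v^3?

Repeated division with remainder:
  v^4 + 9v^3 + 16v^2 - 36v - 80 = (v + 1)(v^3 + 8v^2 + 5v - 50) + (3v^2 + 9v - 30)
  v^3 + 8v^2 + 5v - 50 = ((1/3)v + 5/3)(3v^2 + 9v - 30) + (0)
Last nonzero remainder: 3v^2 + 9v - 30. Dividing through by 3 gives the monic gcd v^2 + 3v - 10.

-10 + 3v + v^2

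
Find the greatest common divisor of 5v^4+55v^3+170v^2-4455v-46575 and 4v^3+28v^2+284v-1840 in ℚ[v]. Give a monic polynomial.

v^2+11v+115

Repeated division with remainder:
  5v^4+55v^3+170v^2-4455v-46575 = ((5/4)v+5)(4v^3+28v^2+284v-1840) + (-325v^2-3575v-37375)
  4v^3+28v^2+284v-1840 = (-(4/325)v+16/325)(-325v^2-3575v-37375) + (0)
Last nonzero remainder: -325v^2-3575v-37375. Dividing through by -325 gives the monic gcd v^2+11v+115.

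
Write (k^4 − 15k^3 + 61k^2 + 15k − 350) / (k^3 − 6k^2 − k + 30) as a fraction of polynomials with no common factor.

(k^2 − 12k + 35)/(k − 3)

Euclidean algorithm in ℚ[k]:
  k^4 − 15k^3 + 61k^2 + 15k − 350 = (k − 9)(k^3 − 6k^2 − k + 30) + (8k^2 − 24k − 80)
  k^3 − 6k^2 − k + 30 = ((1/8)k − 3/8)(8k^2 − 24k − 80) + (0)
Last nonzero remainder: 8k^2 − 24k − 80. Dividing through by 8 gives the monic gcd k^2 − 3k − 10.
Cancel k^2 − 3k − 10 from numerator and denominator to get the reduced form.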